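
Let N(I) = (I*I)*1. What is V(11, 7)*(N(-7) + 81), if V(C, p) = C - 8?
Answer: 390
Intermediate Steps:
V(C, p) = -8 + C
N(I) = I² (N(I) = I²*1 = I²)
V(11, 7)*(N(-7) + 81) = (-8 + 11)*((-7)² + 81) = 3*(49 + 81) = 3*130 = 390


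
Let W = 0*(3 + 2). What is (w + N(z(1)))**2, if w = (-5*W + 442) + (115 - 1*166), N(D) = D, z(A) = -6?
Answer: 148225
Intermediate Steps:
W = 0 (W = 0*5 = 0)
w = 391 (w = (-5*0 + 442) + (115 - 1*166) = (0 + 442) + (115 - 166) = 442 - 51 = 391)
(w + N(z(1)))**2 = (391 - 6)**2 = 385**2 = 148225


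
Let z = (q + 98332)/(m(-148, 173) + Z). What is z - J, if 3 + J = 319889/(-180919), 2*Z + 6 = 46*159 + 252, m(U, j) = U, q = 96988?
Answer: 21184047/361838 ≈ 58.546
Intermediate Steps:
Z = 3780 (Z = -3 + (46*159 + 252)/2 = -3 + (7314 + 252)/2 = -3 + (1/2)*7566 = -3 + 3783 = 3780)
J = -862646/180919 (J = -3 + 319889/(-180919) = -3 + 319889*(-1/180919) = -3 - 319889/180919 = -862646/180919 ≈ -4.7681)
z = 24415/454 (z = (96988 + 98332)/(-148 + 3780) = 195320/3632 = 195320*(1/3632) = 24415/454 ≈ 53.778)
z - J = 24415/454 - 1*(-862646/180919) = 24415/454 + 862646/180919 = 21184047/361838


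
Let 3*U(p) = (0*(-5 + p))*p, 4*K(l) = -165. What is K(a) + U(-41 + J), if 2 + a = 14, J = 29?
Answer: -165/4 ≈ -41.250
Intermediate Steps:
a = 12 (a = -2 + 14 = 12)
K(l) = -165/4 (K(l) = (1/4)*(-165) = -165/4)
U(p) = 0 (U(p) = ((0*(-5 + p))*p)/3 = (0*p)/3 = (1/3)*0 = 0)
K(a) + U(-41 + J) = -165/4 + 0 = -165/4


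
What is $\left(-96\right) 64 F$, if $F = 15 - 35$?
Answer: $122880$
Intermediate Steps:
$F = -20$ ($F = 15 - 35 = -20$)
$\left(-96\right) 64 F = \left(-96\right) 64 \left(-20\right) = \left(-6144\right) \left(-20\right) = 122880$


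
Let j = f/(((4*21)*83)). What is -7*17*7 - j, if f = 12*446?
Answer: -484419/581 ≈ -833.77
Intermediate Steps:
f = 5352
j = 446/581 (j = 5352/(((4*21)*83)) = 5352/((84*83)) = 5352/6972 = 5352*(1/6972) = 446/581 ≈ 0.76764)
-7*17*7 - j = -7*17*7 - 1*446/581 = -119*7 - 446/581 = -833 - 446/581 = -484419/581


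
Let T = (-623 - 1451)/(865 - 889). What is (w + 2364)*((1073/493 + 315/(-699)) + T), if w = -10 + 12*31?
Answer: 5710409807/23766 ≈ 2.4028e+5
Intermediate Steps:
w = 362 (w = -10 + 372 = 362)
T = 1037/12 (T = -2074/(-24) = -2074*(-1/24) = 1037/12 ≈ 86.417)
(w + 2364)*((1073/493 + 315/(-699)) + T) = (362 + 2364)*((1073/493 + 315/(-699)) + 1037/12) = 2726*((1073*(1/493) + 315*(-1/699)) + 1037/12) = 2726*((37/17 - 105/233) + 1037/12) = 2726*(6836/3961 + 1037/12) = 2726*(4189589/47532) = 5710409807/23766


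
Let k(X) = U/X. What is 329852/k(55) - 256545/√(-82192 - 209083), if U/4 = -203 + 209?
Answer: 4535465/6 + 51309*I*√11651/11651 ≈ 7.5591e+5 + 475.35*I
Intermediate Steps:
U = 24 (U = 4*(-203 + 209) = 4*6 = 24)
k(X) = 24/X
329852/k(55) - 256545/√(-82192 - 209083) = 329852/((24/55)) - 256545/√(-82192 - 209083) = 329852/((24*(1/55))) - 256545*(-I*√11651/58255) = 329852/(24/55) - 256545*(-I*√11651/58255) = 329852*(55/24) - (-51309)*I*√11651/11651 = 4535465/6 + 51309*I*√11651/11651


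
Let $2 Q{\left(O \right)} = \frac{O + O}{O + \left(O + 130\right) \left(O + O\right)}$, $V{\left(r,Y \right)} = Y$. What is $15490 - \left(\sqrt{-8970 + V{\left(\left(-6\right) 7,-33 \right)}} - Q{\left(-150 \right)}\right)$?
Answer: $\frac{604109}{39} - i \sqrt{9003} \approx 15490.0 - 94.884 i$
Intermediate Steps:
$Q{\left(O \right)} = \frac{O}{O + 2 O \left(130 + O\right)}$ ($Q{\left(O \right)} = \frac{\left(O + O\right) \frac{1}{O + \left(O + 130\right) \left(O + O\right)}}{2} = \frac{2 O \frac{1}{O + \left(130 + O\right) 2 O}}{2} = \frac{2 O \frac{1}{O + 2 O \left(130 + O\right)}}{2} = \frac{O}{O + 2 O \left(130 + O\right)}$)
$15490 - \left(\sqrt{-8970 + V{\left(\left(-6\right) 7,-33 \right)}} - Q{\left(-150 \right)}\right) = 15490 - \left(\sqrt{-8970 - 33} - \frac{1}{261 + 2 \left(-150\right)}\right) = 15490 - \left(\sqrt{-9003} - \frac{1}{261 - 300}\right) = 15490 - \left(i \sqrt{9003} - \frac{1}{-39}\right) = 15490 - \left(i \sqrt{9003} - - \frac{1}{39}\right) = 15490 - \left(i \sqrt{9003} + \frac{1}{39}\right) = 15490 - \left(\frac{1}{39} + i \sqrt{9003}\right) = \frac{604109}{39} - i \sqrt{9003}$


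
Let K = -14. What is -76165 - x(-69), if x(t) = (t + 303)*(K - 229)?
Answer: -19303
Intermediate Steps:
x(t) = -73629 - 243*t (x(t) = (t + 303)*(-14 - 229) = (303 + t)*(-243) = -73629 - 243*t)
-76165 - x(-69) = -76165 - (-73629 - 243*(-69)) = -76165 - (-73629 + 16767) = -76165 - 1*(-56862) = -76165 + 56862 = -19303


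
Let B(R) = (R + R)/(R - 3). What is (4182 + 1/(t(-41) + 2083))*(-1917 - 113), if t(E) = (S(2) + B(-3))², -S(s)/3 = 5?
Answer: -19347481370/2279 ≈ -8.4895e+6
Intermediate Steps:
S(s) = -15 (S(s) = -3*5 = -15)
B(R) = 2*R/(-3 + R) (B(R) = (2*R)/(-3 + R) = 2*R/(-3 + R))
t(E) = 196 (t(E) = (-15 + 2*(-3)/(-3 - 3))² = (-15 + 2*(-3)/(-6))² = (-15 + 2*(-3)*(-⅙))² = (-15 + 1)² = (-14)² = 196)
(4182 + 1/(t(-41) + 2083))*(-1917 - 113) = (4182 + 1/(196 + 2083))*(-1917 - 113) = (4182 + 1/2279)*(-2030) = (9530779/2279)*(-2030) = -19347481370/2279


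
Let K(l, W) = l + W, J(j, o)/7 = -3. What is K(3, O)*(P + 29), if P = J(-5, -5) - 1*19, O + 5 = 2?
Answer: 0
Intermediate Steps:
O = -3 (O = -5 + 2 = -3)
J(j, o) = -21 (J(j, o) = 7*(-3) = -21)
P = -40 (P = -21 - 1*19 = -21 - 19 = -40)
K(l, W) = W + l
K(3, O)*(P + 29) = (-3 + 3)*(-40 + 29) = 0*(-11) = 0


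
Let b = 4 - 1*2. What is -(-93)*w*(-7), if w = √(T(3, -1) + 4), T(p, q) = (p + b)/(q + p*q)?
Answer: -651*√11/2 ≈ -1079.6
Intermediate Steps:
b = 2 (b = 4 - 2 = 2)
T(p, q) = (2 + p)/(q + p*q) (T(p, q) = (p + 2)/(q + p*q) = (2 + p)/(q + p*q))
w = √11/2 (w = √((2 + 3)/((-1)*(1 + 3)) + 4) = √(-1*5/4 + 4) = √(-1*¼*5 + 4) = √(-5/4 + 4) = √(11/4) = √11/2 ≈ 1.6583)
-(-93)*w*(-7) = -(-93)*√11/2*(-7) = (93*√11/2)*(-7) = -651*√11/2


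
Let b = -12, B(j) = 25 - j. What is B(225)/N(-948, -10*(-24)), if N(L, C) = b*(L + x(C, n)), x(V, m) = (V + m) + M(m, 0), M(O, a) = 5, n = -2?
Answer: -10/423 ≈ -0.023641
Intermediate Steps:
x(V, m) = 5 + V + m (x(V, m) = (V + m) + 5 = 5 + V + m)
N(L, C) = -36 - 12*C - 12*L (N(L, C) = -12*(L + (5 + C - 2)) = -12*(L + (3 + C)) = -12*(3 + C + L) = -36 - 12*C - 12*L)
B(225)/N(-948, -10*(-24)) = (25 - 1*225)/(-36 - (-120)*(-24) - 12*(-948)) = (25 - 225)/(-36 - 12*240 + 11376) = -200/(-36 - 2880 + 11376) = -200/8460 = -200*1/8460 = -10/423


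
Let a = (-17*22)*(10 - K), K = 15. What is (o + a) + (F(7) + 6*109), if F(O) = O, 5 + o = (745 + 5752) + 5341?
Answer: 14364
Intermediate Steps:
o = 11833 (o = -5 + ((745 + 5752) + 5341) = -5 + (6497 + 5341) = -5 + 11838 = 11833)
a = 1870 (a = (-17*22)*(10 - 1*15) = -374*(10 - 15) = -374*(-5) = 1870)
(o + a) + (F(7) + 6*109) = (11833 + 1870) + (7 + 6*109) = 13703 + (7 + 654) = 13703 + 661 = 14364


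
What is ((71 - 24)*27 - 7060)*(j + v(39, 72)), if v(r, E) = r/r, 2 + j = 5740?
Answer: -33234549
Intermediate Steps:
j = 5738 (j = -2 + 5740 = 5738)
v(r, E) = 1
((71 - 24)*27 - 7060)*(j + v(39, 72)) = ((71 - 24)*27 - 7060)*(5738 + 1) = (47*27 - 7060)*5739 = (1269 - 7060)*5739 = -5791*5739 = -33234549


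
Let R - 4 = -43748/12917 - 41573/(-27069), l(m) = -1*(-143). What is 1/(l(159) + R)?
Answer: 49950039/7250196280 ≈ 0.0068895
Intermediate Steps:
l(m) = 143
R = 107340703/49950039 (R = 4 + (-43748/12917 - 41573/(-27069)) = 4 + (-43748*1/12917 - 41573*(-1/27069)) = 4 + (-43748/12917 + 5939/3867) = 4 - 92459453/49950039 = 107340703/49950039 ≈ 2.1490)
1/(l(159) + R) = 1/(143 + 107340703/49950039) = 1/(7250196280/49950039) = 49950039/7250196280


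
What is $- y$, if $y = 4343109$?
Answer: $-4343109$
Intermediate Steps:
$- y = \left(-1\right) 4343109 = -4343109$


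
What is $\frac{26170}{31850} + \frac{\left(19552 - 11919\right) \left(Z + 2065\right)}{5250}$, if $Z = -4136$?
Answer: $- \frac{1438130263}{477750} \approx -3010.2$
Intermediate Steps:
$\frac{26170}{31850} + \frac{\left(19552 - 11919\right) \left(Z + 2065\right)}{5250} = \frac{26170}{31850} + \frac{\left(19552 - 11919\right) \left(-4136 + 2065\right)}{5250} = 26170 \cdot \frac{1}{31850} + 7633 \left(-2071\right) \frac{1}{5250} = \frac{2617}{3185} - \frac{15807943}{5250} = - \frac{1438130263}{477750}$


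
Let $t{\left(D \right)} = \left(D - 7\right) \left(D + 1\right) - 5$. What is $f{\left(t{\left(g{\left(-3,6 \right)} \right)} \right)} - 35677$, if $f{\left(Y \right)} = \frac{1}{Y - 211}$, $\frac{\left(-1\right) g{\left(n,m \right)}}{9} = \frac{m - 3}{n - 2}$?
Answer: $- \frac{201789137}{5656} \approx -35677.0$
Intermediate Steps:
$g{\left(n,m \right)} = - \frac{9 \left(-3 + m\right)}{-2 + n}$ ($g{\left(n,m \right)} = - 9 \frac{m - 3}{n - 2} = - 9 \frac{-3 + m}{-2 + n} = - \frac{9 \left(-3 + m\right)}{-2 + n}$)
$t{\left(D \right)} = -5 + \left(1 + D\right) \left(-7 + D\right)$ ($t{\left(D \right)} = \left(-7 + D\right) \left(1 + D\right) - 5 = \left(1 + D\right) \left(-7 + D\right) - 5 = -5 + \left(1 + D\right) \left(-7 + D\right)$)
$f{\left(Y \right)} = \frac{1}{-211 + Y}$
$f{\left(t{\left(g{\left(-3,6 \right)} \right)} \right)} - 35677 = \frac{1}{-211 - \left(12 - \frac{81 \left(3 - 6\right)^{2}}{\left(-2 - 3\right)^{2}} + 6 \cdot 9 \frac{1}{-2 - 3} \left(3 - 6\right)\right)} - 35677 = \frac{1}{-211 - \left(12 - \frac{81 \left(3 - 6\right)^{2}}{25} + 6 \cdot 9 \frac{1}{-5} \left(3 - 6\right)\right)} - 35677 = \frac{1}{-211 - \left(12 - \frac{729}{25} + 6 \cdot 9 \left(- \frac{1}{5}\right) \left(-3\right)\right)} - 35677 = \frac{1}{-211 - \left(\frac{222}{5} - \frac{729}{25}\right)} - 35677 = \frac{1}{-211 - \frac{381}{25}} - 35677 = \frac{1}{- \frac{5656}{25}} - 35677 = - \frac{25}{5656} - 35677 = - \frac{201789137}{5656}$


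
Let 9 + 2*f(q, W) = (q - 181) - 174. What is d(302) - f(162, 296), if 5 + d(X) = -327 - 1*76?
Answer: -307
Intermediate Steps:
d(X) = -408 (d(X) = -5 + (-327 - 1*76) = -5 + (-327 - 76) = -5 - 403 = -408)
f(q, W) = -182 + q/2 (f(q, W) = -9/2 + ((q - 181) - 174)/2 = -9/2 + ((-181 + q) - 174)/2 = -9/2 + (-355 + q)/2 = -9/2 + (-355/2 + q/2) = -182 + q/2)
d(302) - f(162, 296) = -408 - (-182 + (1/2)*162) = -408 - (-182 + 81) = -408 - 1*(-101) = -408 + 101 = -307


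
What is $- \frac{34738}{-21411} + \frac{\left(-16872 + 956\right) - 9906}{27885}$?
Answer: $\frac{10661392}{15308865} \approx 0.69642$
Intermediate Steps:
$- \frac{34738}{-21411} + \frac{\left(-16872 + 956\right) - 9906}{27885} = \left(-34738\right) \left(- \frac{1}{21411}\right) + \left(-15916 - 9906\right) \frac{1}{27885} = \frac{34738}{21411} - \frac{25822}{27885} = \frac{10661392}{15308865}$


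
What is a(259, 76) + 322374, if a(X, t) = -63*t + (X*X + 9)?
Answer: 384676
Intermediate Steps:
a(X, t) = 9 + X² - 63*t (a(X, t) = -63*t + (X² + 9) = -63*t + (9 + X²) = 9 + X² - 63*t)
a(259, 76) + 322374 = (9 + 259² - 63*76) + 322374 = (9 + 67081 - 4788) + 322374 = 62302 + 322374 = 384676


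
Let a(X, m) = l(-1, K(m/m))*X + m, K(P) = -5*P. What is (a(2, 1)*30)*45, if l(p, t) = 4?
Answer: 12150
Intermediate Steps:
a(X, m) = m + 4*X (a(X, m) = 4*X + m = m + 4*X)
(a(2, 1)*30)*45 = ((1 + 4*2)*30)*45 = ((1 + 8)*30)*45 = (9*30)*45 = 270*45 = 12150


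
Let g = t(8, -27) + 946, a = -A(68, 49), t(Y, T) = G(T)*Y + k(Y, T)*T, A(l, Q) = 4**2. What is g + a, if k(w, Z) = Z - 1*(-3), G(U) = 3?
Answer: 1602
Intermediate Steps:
k(w, Z) = 3 + Z (k(w, Z) = Z + 3 = 3 + Z)
A(l, Q) = 16
t(Y, T) = 3*Y + T*(3 + T) (t(Y, T) = 3*Y + (3 + T)*T = 3*Y + T*(3 + T))
a = -16 (a = -1*16 = -16)
g = 1618 (g = (3*8 - 27*(3 - 27)) + 946 = (24 - 27*(-24)) + 946 = (24 + 648) + 946 = 672 + 946 = 1618)
g + a = 1618 - 16 = 1602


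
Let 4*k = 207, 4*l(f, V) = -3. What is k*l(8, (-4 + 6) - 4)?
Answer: -621/16 ≈ -38.813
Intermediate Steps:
l(f, V) = -¾ (l(f, V) = (¼)*(-3) = -¾)
k = 207/4 (k = (¼)*207 = 207/4 ≈ 51.750)
k*l(8, (-4 + 6) - 4) = (207/4)*(-¾) = -621/16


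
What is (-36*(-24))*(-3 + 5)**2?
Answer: 3456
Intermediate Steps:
(-36*(-24))*(-3 + 5)**2 = 864*2**2 = 864*4 = 3456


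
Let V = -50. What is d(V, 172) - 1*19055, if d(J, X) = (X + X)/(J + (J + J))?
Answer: -1429297/75 ≈ -19057.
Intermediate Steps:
d(J, X) = 2*X/(3*J) (d(J, X) = (2*X)/(J + 2*J) = (2*X)/((3*J)) = (2*X)*(1/(3*J)) = 2*X/(3*J))
d(V, 172) - 1*19055 = (⅔)*172/(-50) - 1*19055 = (⅔)*172*(-1/50) - 19055 = -172/75 - 19055 = -1429297/75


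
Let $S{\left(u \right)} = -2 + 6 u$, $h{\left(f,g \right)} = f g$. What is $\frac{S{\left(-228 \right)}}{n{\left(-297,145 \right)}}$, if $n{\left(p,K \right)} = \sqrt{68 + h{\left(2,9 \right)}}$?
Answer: $- \frac{685 \sqrt{86}}{43} \approx -147.73$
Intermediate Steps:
$n{\left(p,K \right)} = \sqrt{86}$ ($n{\left(p,K \right)} = \sqrt{68 + 2 \cdot 9} = \sqrt{68 + 18} = \sqrt{86}$)
$\frac{S{\left(-228 \right)}}{n{\left(-297,145 \right)}} = \frac{-2 + 6 \left(-228\right)}{\sqrt{86}} = \left(-2 - 1368\right) \frac{\sqrt{86}}{86} = - 1370 \frac{\sqrt{86}}{86} = - \frac{685 \sqrt{86}}{43}$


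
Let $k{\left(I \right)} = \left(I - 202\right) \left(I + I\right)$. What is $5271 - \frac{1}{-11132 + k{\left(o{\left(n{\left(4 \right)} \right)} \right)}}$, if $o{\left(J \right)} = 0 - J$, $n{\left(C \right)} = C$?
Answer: $\frac{49990165}{9484} \approx 5271.0$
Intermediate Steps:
$o{\left(J \right)} = - J$
$k{\left(I \right)} = 2 I \left(-202 + I\right)$ ($k{\left(I \right)} = \left(-202 + I\right) 2 I = 2 I \left(-202 + I\right)$)
$5271 - \frac{1}{-11132 + k{\left(o{\left(n{\left(4 \right)} \right)} \right)}} = 5271 - \frac{1}{-11132 + 2 \left(\left(-1\right) 4\right) \left(-202 - 4\right)} = 5271 - \frac{1}{-11132 + 2 \left(-4\right) \left(-202 - 4\right)} = 5271 - \frac{1}{-11132 + 2 \left(-4\right) \left(-206\right)} = 5271 - \frac{1}{-11132 + 1648} = 5271 - \frac{1}{-9484} = 5271 - - \frac{1}{9484} = 5271 + \frac{1}{9484} = \frac{49990165}{9484}$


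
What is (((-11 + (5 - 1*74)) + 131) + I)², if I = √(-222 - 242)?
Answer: 2137 + 408*I*√29 ≈ 2137.0 + 2197.1*I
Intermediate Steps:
I = 4*I*√29 (I = √(-464) = 4*I*√29 ≈ 21.541*I)
(((-11 + (5 - 1*74)) + 131) + I)² = (((-11 + (5 - 1*74)) + 131) + 4*I*√29)² = (((-11 + (5 - 74)) + 131) + 4*I*√29)² = (((-11 - 69) + 131) + 4*I*√29)² = ((-80 + 131) + 4*I*√29)² = (51 + 4*I*√29)²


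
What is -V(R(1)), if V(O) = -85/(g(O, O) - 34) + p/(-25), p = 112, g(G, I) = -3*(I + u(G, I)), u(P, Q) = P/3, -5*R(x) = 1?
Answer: 7967/4150 ≈ 1.9198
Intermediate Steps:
R(x) = -1/5 (R(x) = -1/5*1 = -1/5)
u(P, Q) = P/3 (u(P, Q) = P*(1/3) = P/3)
g(G, I) = -G - 3*I (g(G, I) = -3*(I + G/3) = -G - 3*I)
V(O) = -112/25 - 85/(-34 - 4*O) (V(O) = -85/((-O - 3*O) - 34) + 112/(-25) = -85/(-4*O - 34) + 112*(-1/25) = -85/(-34 - 4*O) - 112/25 = -112/25 - 85/(-34 - 4*O))
-V(R(1)) = -(-1683 - 448*(-1/5))/(50*(17 + 2*(-1/5))) = -(-1683 + 448/5)/(50*(17 - 2/5)) = -(-7967)/(50*83/5*5) = -5*(-7967)/(50*83*5) = -1*(-7967/4150) = 7967/4150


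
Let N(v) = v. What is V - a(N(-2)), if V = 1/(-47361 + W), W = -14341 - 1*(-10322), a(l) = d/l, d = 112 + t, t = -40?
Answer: 1849679/51380 ≈ 36.000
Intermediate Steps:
d = 72 (d = 112 - 40 = 72)
a(l) = 72/l
W = -4019 (W = -14341 + 10322 = -4019)
V = -1/51380 (V = 1/(-47361 - 4019) = 1/(-51380) = -1/51380 ≈ -1.9463e-5)
V - a(N(-2)) = -1/51380 - 72/(-2) = -1/51380 - 72*(-1)/2 = -1/51380 - 1*(-36) = -1/51380 + 36 = 1849679/51380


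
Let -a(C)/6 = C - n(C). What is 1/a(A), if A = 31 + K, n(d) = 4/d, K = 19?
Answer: -25/7488 ≈ -0.0033387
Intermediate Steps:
A = 50 (A = 31 + 19 = 50)
a(C) = -6*C + 24/C (a(C) = -6*(C - 4/C) = -6*C + 24/C)
1/a(A) = 1/(-6*50 + 24/50) = 1/(-300 + 24*(1/50)) = 1/(-300 + 12/25) = 1/(-7488/25) = -25/7488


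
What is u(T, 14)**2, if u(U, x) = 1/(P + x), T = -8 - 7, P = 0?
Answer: 1/196 ≈ 0.0051020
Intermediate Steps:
T = -15
u(U, x) = 1/x (u(U, x) = 1/(0 + x) = 1/x)
u(T, 14)**2 = (1/14)**2 = 1/196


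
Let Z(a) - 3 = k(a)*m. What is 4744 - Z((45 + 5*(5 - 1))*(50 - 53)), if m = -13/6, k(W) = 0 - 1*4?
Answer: 14197/3 ≈ 4732.3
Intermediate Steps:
k(W) = -4 (k(W) = 0 - 4 = -4)
m = -13/6 (m = -13*⅙ = -13/6 ≈ -2.1667)
Z(a) = 35/3 (Z(a) = 3 - 4*(-13/6) = 3 + 26/3 = 35/3)
4744 - Z((45 + 5*(5 - 1))*(50 - 53)) = 4744 - 1*35/3 = 4744 - 35/3 = 14197/3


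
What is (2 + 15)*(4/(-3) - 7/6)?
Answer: -85/2 ≈ -42.500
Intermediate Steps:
(2 + 15)*(4/(-3) - 7/6) = 17*(4*(-1/3) - 7*1/6) = 17*(-4/3 - 7/6) = 17*(-5/2) = -85/2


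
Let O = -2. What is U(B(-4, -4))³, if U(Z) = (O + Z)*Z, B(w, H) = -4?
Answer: 13824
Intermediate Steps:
U(Z) = Z*(-2 + Z) (U(Z) = (-2 + Z)*Z = Z*(-2 + Z))
U(B(-4, -4))³ = (-4*(-2 - 4))³ = (-4*(-6))³ = 24³ = 13824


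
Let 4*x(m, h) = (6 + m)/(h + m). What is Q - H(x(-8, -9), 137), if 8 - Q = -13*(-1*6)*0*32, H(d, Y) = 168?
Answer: -160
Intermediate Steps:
x(m, h) = (6 + m)/(4*(h + m)) (x(m, h) = ((6 + m)/(h + m))/4 = (6 + m)/(4*(h + m)))
Q = 8 (Q = 8 - (-13*(-1*6)*0)*32 = 8 - (-(-78)*0)*32 = 8 - (-13*0)*32 = 8 - 0*32 = 8 - 1*0 = 8 + 0 = 8)
Q - H(x(-8, -9), 137) = 8 - 1*168 = 8 - 168 = -160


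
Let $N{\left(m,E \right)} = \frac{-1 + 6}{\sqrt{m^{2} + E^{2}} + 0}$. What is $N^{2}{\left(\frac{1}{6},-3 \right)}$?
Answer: $\frac{36}{13} \approx 2.7692$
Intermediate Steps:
$N{\left(m,E \right)} = \frac{5}{\sqrt{E^{2} + m^{2}}}$ ($N{\left(m,E \right)} = \frac{5}{\sqrt{E^{2} + m^{2}} + 0} = \frac{5}{\sqrt{E^{2} + m^{2}}}$)
$N^{2}{\left(\frac{1}{6},-3 \right)} = \left(\frac{5}{\sqrt{\left(-3\right)^{2} + \left(\frac{1}{6}\right)^{2}}}\right)^{2} = \left(\frac{5}{\sqrt{9 + \left(\frac{1}{6}\right)^{2}}}\right)^{2} = \left(\frac{5}{\sqrt{9 + \frac{1}{36}}}\right)^{2} = \left(\frac{5}{\frac{5}{6} \sqrt{13}}\right)^{2} = \left(5 \frac{6 \sqrt{13}}{65}\right)^{2} = \left(\frac{6 \sqrt{13}}{13}\right)^{2} = \frac{36}{13}$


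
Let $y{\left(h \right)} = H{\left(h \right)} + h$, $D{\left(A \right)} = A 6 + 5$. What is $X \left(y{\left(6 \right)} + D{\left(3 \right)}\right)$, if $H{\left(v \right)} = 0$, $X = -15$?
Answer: $-435$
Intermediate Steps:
$D{\left(A \right)} = 5 + 6 A$ ($D{\left(A \right)} = 6 A + 5 = 5 + 6 A$)
$y{\left(h \right)} = h$ ($y{\left(h \right)} = 0 + h = h$)
$X \left(y{\left(6 \right)} + D{\left(3 \right)}\right) = - 15 \left(6 + \left(5 + 6 \cdot 3\right)\right) = - 15 \left(6 + \left(5 + 18\right)\right) = - 15 \left(6 + 23\right) = \left(-15\right) 29 = -435$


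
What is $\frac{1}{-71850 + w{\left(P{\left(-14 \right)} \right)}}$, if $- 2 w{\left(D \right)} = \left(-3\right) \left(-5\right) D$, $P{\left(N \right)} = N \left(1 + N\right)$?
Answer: $- \frac{1}{73215} \approx -1.3658 \cdot 10^{-5}$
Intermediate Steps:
$w{\left(D \right)} = - \frac{15 D}{2}$ ($w{\left(D \right)} = - \frac{\left(-3\right) \left(-5\right) D}{2} = - \frac{15 D}{2}$)
$\frac{1}{-71850 + w{\left(P{\left(-14 \right)} \right)}} = \frac{1}{-71850 - \frac{15 \left(- 14 \left(1 - 14\right)\right)}{2}} = \frac{1}{-71850 - \frac{15 \left(\left(-14\right) \left(-13\right)\right)}{2}} = \frac{1}{-71850 - 1365} = \frac{1}{-73215} = - \frac{1}{73215}$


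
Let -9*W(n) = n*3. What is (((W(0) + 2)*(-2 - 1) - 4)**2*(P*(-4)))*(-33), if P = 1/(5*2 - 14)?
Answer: -3300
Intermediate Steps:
P = -1/4 (P = 1/(10 - 14) = 1/(-4) = -1/4 ≈ -0.25000)
W(n) = -n/3 (W(n) = -n*3/9 = -n/3)
(((W(0) + 2)*(-2 - 1) - 4)**2*(P*(-4)))*(-33) = (((-1/3*0 + 2)*(-2 - 1) - 4)**2*(-1/4*(-4)))*(-33) = (((0 + 2)*(-3) - 4)**2*1)*(-33) = ((2*(-3) - 4)**2*1)*(-33) = ((-6 - 4)**2*1)*(-33) = ((-10)**2*1)*(-33) = (100*1)*(-33) = 100*(-33) = -3300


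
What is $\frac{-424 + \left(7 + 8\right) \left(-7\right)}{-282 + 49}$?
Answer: $\frac{529}{233} \approx 2.2704$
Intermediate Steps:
$\frac{-424 + \left(7 + 8\right) \left(-7\right)}{-282 + 49} = \frac{-424 + 15 \left(-7\right)}{-233} = \left(-424 - 105\right) \left(- \frac{1}{233}\right) = \left(-529\right) \left(- \frac{1}{233}\right) = \frac{529}{233}$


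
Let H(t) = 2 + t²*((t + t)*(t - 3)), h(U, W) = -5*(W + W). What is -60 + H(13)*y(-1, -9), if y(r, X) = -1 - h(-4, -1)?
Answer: -483422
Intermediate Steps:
h(U, W) = -10*W
H(t) = 2 + 2*t³*(-3 + t) (H(t) = 2 + t²*((2*t)*(-3 + t)) = 2 + t²*(2*t*(-3 + t)) = 2 + 2*t³*(-3 + t))
y(r, X) = -11 (y(r, X) = -1 - (-10)*(-1) = -1 - 1*10 = -1 - 10 = -11)
-60 + H(13)*y(-1, -9) = -60 + (2 - 6*13³ + 2*13⁴)*(-11) = -60 + (2 - 6*2197 + 2*28561)*(-11) = -60 + (2 - 13182 + 57122)*(-11) = -60 + 43942*(-11) = -60 - 483362 = -483422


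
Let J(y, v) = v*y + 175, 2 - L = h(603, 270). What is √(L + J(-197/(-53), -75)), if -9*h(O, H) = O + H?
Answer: I*√13409/53 ≈ 2.1849*I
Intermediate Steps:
h(O, H) = -H/9 - O/9 (h(O, H) = -(O + H)/9 = -(H + O)/9 = -H/9 - O/9)
L = 99 (L = 2 - (-⅑*270 - ⅑*603) = 2 - (-30 - 67) = 2 - 1*(-97) = 2 + 97 = 99)
J(y, v) = 175 + v*y
√(L + J(-197/(-53), -75)) = √(99 + (175 - (-14775)/(-53))) = √(99 + (175 - (-14775)*(-1)/53)) = √(99 + (175 - 75*197/53)) = √(99 + (175 - 14775/53)) = √(99 - 5500/53) = √(-253/53) = I*√13409/53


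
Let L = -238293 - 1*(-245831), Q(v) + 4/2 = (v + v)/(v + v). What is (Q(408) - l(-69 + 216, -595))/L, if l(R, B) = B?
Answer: 297/3769 ≈ 0.078801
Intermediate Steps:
Q(v) = -1 (Q(v) = -2 + (v + v)/(v + v) = -2 + (2*v)/((2*v)) = -2 + (2*v)*(1/(2*v)) = -2 + 1 = -1)
L = 7538 (L = -238293 + 245831 = 7538)
(Q(408) - l(-69 + 216, -595))/L = (-1 - 1*(-595))/7538 = (-1 + 595)*(1/7538) = 594*(1/7538) = 297/3769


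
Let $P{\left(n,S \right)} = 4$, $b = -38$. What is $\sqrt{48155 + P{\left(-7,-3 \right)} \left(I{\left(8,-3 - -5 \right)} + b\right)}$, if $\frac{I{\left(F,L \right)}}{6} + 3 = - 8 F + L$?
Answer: $\sqrt{46443} \approx 215.51$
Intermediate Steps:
$I{\left(F,L \right)} = -18 - 48 F + 6 L$ ($I{\left(F,L \right)} = -18 + 6 \left(- 8 F + L\right) = -18 + 6 \left(L - 8 F\right) = -18 - \left(- 6 L + 48 F\right) = -18 - 48 F + 6 L$)
$\sqrt{48155 + P{\left(-7,-3 \right)} \left(I{\left(8,-3 - -5 \right)} + b\right)} = \sqrt{48155 + 4 \left(\left(-18 - 384 + 6 \left(-3 - -5\right)\right) - 38\right)} = \sqrt{48155 + 4 \left(\left(-18 - 384 + 6 \left(-3 + 5\right)\right) - 38\right)} = \sqrt{48155 + 4 \left(\left(-18 - 384 + 6 \cdot 2\right) - 38\right)} = \sqrt{48155 + 4 \left(\left(-18 - 384 + 12\right) - 38\right)} = \sqrt{48155 + 4 \left(-390 - 38\right)} = \sqrt{48155 + 4 \left(-428\right)} = \sqrt{48155 - 1712} = \sqrt{46443}$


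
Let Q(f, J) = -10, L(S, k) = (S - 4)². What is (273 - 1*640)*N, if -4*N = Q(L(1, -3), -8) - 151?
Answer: -59087/4 ≈ -14772.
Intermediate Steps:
L(S, k) = (-4 + S)²
N = 161/4 (N = -(-10 - 151)/4 = -¼*(-161) = 161/4 ≈ 40.250)
(273 - 1*640)*N = (273 - 1*640)*(161/4) = (273 - 640)*(161/4) = -367*161/4 = -59087/4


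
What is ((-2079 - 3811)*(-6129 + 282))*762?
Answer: 26242388460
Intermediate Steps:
((-2079 - 3811)*(-6129 + 282))*762 = -5890*(-5847)*762 = 34438830*762 = 26242388460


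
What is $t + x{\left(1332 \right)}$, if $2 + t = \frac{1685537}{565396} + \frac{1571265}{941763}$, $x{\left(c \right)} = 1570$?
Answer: $\frac{279129069101245}{177489677716} \approx 1572.7$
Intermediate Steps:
$t = \frac{470275087125}{177489677716}$ ($t = -2 + \left(\frac{1685537}{565396} + \frac{1571265}{941763}\right) = -2 + \left(1685537 \cdot \frac{1}{565396} + 1571265 \cdot \frac{1}{941763}\right) = -2 + \left(\frac{1685537}{565396} + \frac{523755}{313921}\right) = -2 + \frac{825254442557}{177489677716} = \frac{470275087125}{177489677716} \approx 2.6496$)
$t + x{\left(1332 \right)} = \frac{470275087125}{177489677716} + 1570 = \frac{279129069101245}{177489677716}$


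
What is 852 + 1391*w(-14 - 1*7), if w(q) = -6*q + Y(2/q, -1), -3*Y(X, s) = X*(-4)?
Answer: 11084306/63 ≈ 1.7594e+5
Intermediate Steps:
Y(X, s) = 4*X/3 (Y(X, s) = -X*(-4)/3 = -(-4)*X/3 = 4*X/3)
w(q) = -6*q + 8/(3*q) (w(q) = -6*q + 4*(2/q)/3 = -6*q + 8/(3*q))
852 + 1391*w(-14 - 1*7) = 852 + 1391*(-6*(-14 - 1*7) + 8/(3*(-14 - 1*7))) = 852 + 1391*(-6*(-14 - 7) + 8/(3*(-14 - 7))) = 852 + 1391*(-6*(-21) + (8/3)/(-21)) = 852 + 1391*(126 + (8/3)*(-1/21)) = 852 + 1391*(126 - 8/63) = 852 + 1391*(7930/63) = 852 + 11030630/63 = 11084306/63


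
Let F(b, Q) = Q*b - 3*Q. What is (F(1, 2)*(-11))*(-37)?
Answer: -1628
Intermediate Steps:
F(b, Q) = -3*Q + Q*b
(F(1, 2)*(-11))*(-37) = ((2*(-3 + 1))*(-11))*(-37) = ((2*(-2))*(-11))*(-37) = -4*(-11)*(-37) = 44*(-37) = -1628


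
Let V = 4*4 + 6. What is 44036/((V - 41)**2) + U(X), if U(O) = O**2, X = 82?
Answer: 2471400/361 ≈ 6846.0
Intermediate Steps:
V = 22 (V = 16 + 6 = 22)
44036/((V - 41)**2) + U(X) = 44036/((22 - 41)**2) + 82**2 = 44036/((-19)**2) + 6724 = 44036/361 + 6724 = 2471400/361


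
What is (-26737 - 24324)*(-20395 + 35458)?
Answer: -769131843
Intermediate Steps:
(-26737 - 24324)*(-20395 + 35458) = -51061*15063 = -769131843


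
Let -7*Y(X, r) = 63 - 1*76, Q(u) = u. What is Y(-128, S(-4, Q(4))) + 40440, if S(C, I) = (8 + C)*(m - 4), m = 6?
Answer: 283093/7 ≈ 40442.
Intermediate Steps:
S(C, I) = 16 + 2*C (S(C, I) = (8 + C)*(6 - 4) = (8 + C)*2 = 16 + 2*C)
Y(X, r) = 13/7 (Y(X, r) = -(63 - 1*76)/7 = -(63 - 76)/7 = -⅐*(-13) = 13/7)
Y(-128, S(-4, Q(4))) + 40440 = 13/7 + 40440 = 283093/7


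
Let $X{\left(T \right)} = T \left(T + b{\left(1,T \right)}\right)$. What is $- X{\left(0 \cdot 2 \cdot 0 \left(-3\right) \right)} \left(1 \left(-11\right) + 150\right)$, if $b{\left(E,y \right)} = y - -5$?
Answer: $0$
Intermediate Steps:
$b{\left(E,y \right)} = 5 + y$ ($b{\left(E,y \right)} = y + 5 = 5 + y$)
$X{\left(T \right)} = T \left(5 + 2 T\right)$ ($X{\left(T \right)} = T \left(T + \left(5 + T\right)\right) = T \left(5 + 2 T\right)$)
$- X{\left(0 \cdot 2 \cdot 0 \left(-3\right) \right)} \left(1 \left(-11\right) + 150\right) = - 0 \cdot 2 \cdot 0 \left(-3\right) \left(5 + 2 \cdot 0 \cdot 2 \cdot 0 \left(-3\right)\right) \left(1 \left(-11\right) + 150\right) = - 0 \cdot 0 \left(-3\right) \left(5 + 2 \cdot 0 \cdot 0 \left(-3\right)\right) \left(-11 + 150\right) = - 0 \left(-3\right) \left(5 + 2 \cdot 0 \left(-3\right)\right) 139 = - 0 \left(5 + 2 \cdot 0\right) 139 = - 0 \left(5 + 0\right) 139 = - 0 \cdot 5 \cdot 139 = - 0 \cdot 139 = \left(-1\right) 0 = 0$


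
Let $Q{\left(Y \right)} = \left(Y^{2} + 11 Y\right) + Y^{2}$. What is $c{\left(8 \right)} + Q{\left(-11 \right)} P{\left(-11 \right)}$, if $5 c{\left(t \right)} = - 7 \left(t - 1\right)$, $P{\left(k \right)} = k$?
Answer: $- \frac{6704}{5} \approx -1340.8$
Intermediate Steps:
$c{\left(t \right)} = \frac{7}{5} - \frac{7 t}{5}$ ($c{\left(t \right)} = \frac{\left(-7\right) \left(t - 1\right)}{5} = \frac{\left(-7\right) \left(-1 + t\right)}{5} = \frac{7 - 7 t}{5} = \frac{7}{5} - \frac{7 t}{5}$)
$Q{\left(Y \right)} = 2 Y^{2} + 11 Y$
$c{\left(8 \right)} + Q{\left(-11 \right)} P{\left(-11 \right)} = \left(\frac{7}{5} - \frac{56}{5}\right) + - 11 \left(11 + 2 \left(-11\right)\right) \left(-11\right) = \left(\frac{7}{5} - \frac{56}{5}\right) + - 11 \left(11 - 22\right) \left(-11\right) = - \frac{49}{5} + \left(-11\right) \left(-11\right) \left(-11\right) = - \frac{49}{5} + 121 \left(-11\right) = - \frac{49}{5} - 1331 = - \frac{6704}{5}$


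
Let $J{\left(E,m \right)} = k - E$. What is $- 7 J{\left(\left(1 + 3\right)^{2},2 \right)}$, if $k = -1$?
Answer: $119$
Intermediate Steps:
$J{\left(E,m \right)} = -1 - E$
$- 7 J{\left(\left(1 + 3\right)^{2},2 \right)} = - 7 \left(-1 - \left(1 + 3\right)^{2}\right) = - 7 \left(-1 - 4^{2}\right) = - 7 \left(-1 - 16\right) = \left(-7\right) \left(-17\right) = 119$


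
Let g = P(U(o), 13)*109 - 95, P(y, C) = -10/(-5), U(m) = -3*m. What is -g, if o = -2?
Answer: -123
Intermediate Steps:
P(y, C) = 2 (P(y, C) = -10*(-⅕) = 2)
g = 123 (g = 2*109 - 95 = 218 - 95 = 123)
-g = -1*123 = -123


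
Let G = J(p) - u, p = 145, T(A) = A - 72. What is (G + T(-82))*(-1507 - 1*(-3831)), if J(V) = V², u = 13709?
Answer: 16644488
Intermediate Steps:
T(A) = -72 + A
G = 7316 (G = 145² - 1*13709 = 21025 - 13709 = 7316)
(G + T(-82))*(-1507 - 1*(-3831)) = (7316 + (-72 - 82))*(-1507 - 1*(-3831)) = (7316 - 154)*(-1507 + 3831) = 7162*2324 = 16644488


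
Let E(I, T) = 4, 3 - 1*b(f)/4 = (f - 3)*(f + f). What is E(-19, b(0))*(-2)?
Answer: -8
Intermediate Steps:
b(f) = 12 - 8*f*(-3 + f) (b(f) = 12 - 4*(f - 3)*(f + f) = 12 - 4*(-3 + f)*2*f = 12 - 8*f*(-3 + f))
E(-19, b(0))*(-2) = 4*(-2) = -8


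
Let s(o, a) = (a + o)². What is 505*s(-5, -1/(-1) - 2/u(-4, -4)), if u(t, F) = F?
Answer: 24745/4 ≈ 6186.3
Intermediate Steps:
505*s(-5, -1/(-1) - 2/u(-4, -4)) = 505*((-1/(-1) - 2/(-4)) - 5)² = 505*((-1*(-1) - 2*(-¼)) - 5)² = 505*((1 + ½) - 5)² = 505*(3/2 - 5)² = 505*(-7/2)² = 505*(49/4) = 24745/4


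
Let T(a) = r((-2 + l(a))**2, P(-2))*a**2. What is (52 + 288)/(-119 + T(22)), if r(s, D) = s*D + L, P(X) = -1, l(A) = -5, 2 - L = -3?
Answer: -68/4283 ≈ -0.015877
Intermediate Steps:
L = 5 (L = 2 - 1*(-3) = 2 + 3 = 5)
r(s, D) = 5 + D*s (r(s, D) = s*D + 5 = D*s + 5 = 5 + D*s)
T(a) = -44*a**2 (T(a) = (5 - (-2 - 5)**2)*a**2 = (5 - 1*(-7)**2)*a**2 = (5 - 1*49)*a**2 = (5 - 49)*a**2 = -44*a**2)
(52 + 288)/(-119 + T(22)) = (52 + 288)/(-119 - 44*22**2) = 340/(-119 - 44*484) = 340/(-119 - 21296) = 340/(-21415) = 340*(-1/21415) = -68/4283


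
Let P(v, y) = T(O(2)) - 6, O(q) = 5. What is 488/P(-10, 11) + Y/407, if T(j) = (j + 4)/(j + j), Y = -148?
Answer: -53884/561 ≈ -96.050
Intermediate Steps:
T(j) = (4 + j)/(2*j) (T(j) = (4 + j)/((2*j)) = (4 + j)*(1/(2*j)) = (4 + j)/(2*j))
P(v, y) = -51/10 (P(v, y) = (½)*(4 + 5)/5 - 6 = (½)*(⅕)*9 - 6 = 9/10 - 6 = -51/10)
488/P(-10, 11) + Y/407 = 488/(-51/10) - 148/407 = 488*(-10/51) - 148*1/407 = -4880/51 - 4/11 = -53884/561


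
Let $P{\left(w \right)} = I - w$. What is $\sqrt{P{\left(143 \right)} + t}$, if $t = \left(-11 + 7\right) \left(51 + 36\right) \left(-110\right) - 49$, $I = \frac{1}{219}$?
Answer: $\frac{\sqrt{1826738787}}{219} \approx 195.16$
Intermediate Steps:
$I = \frac{1}{219} \approx 0.0045662$
$P{\left(w \right)} = \frac{1}{219} - w$
$t = 38231$ ($t = \left(-4\right) 87 \left(-110\right) - 49 = \left(-348\right) \left(-110\right) - 49 = 38280 - 49 = 38231$)
$\sqrt{P{\left(143 \right)} + t} = \sqrt{\left(\frac{1}{219} - 143\right) + 38231} = \sqrt{- \frac{31316}{219} + 38231} = \sqrt{\frac{8341273}{219}} = \frac{\sqrt{1826738787}}{219}$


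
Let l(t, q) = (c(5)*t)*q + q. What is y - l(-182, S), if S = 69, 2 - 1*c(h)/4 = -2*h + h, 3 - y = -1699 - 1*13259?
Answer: 366516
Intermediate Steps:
y = 14961 (y = 3 - (-1699 - 1*13259) = 3 - (-1699 - 13259) = 3 - 1*(-14958) = 3 + 14958 = 14961)
c(h) = 8 + 4*h (c(h) = 8 - 4*(-2*h + h) = 8 - (-4)*h = 8 + 4*h)
l(t, q) = q + 28*q*t (l(t, q) = ((8 + 4*5)*t)*q + q = ((8 + 20)*t)*q + q = (28*t)*q + q = 28*q*t + q = q + 28*q*t)
y - l(-182, S) = 14961 - 69*(1 + 28*(-182)) = 14961 - 69*(1 - 5096) = 14961 - 69*(-5095) = 14961 - 1*(-351555) = 14961 + 351555 = 366516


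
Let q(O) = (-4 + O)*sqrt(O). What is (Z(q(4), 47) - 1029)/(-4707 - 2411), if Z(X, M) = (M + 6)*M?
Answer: -731/3559 ≈ -0.20539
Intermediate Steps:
q(O) = sqrt(O)*(-4 + O)
Z(X, M) = M*(6 + M) (Z(X, M) = (6 + M)*M = M*(6 + M))
(Z(q(4), 47) - 1029)/(-4707 - 2411) = (47*(6 + 47) - 1029)/(-4707 - 2411) = (47*53 - 1029)/(-7118) = (2491 - 1029)*(-1/7118) = 1462*(-1/7118) = -731/3559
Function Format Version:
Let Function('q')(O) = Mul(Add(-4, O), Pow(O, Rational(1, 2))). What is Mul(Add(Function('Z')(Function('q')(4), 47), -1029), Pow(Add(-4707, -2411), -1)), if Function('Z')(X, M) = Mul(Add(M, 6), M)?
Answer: Rational(-731, 3559) ≈ -0.20539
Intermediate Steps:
Function('q')(O) = Mul(Pow(O, Rational(1, 2)), Add(-4, O))
Function('Z')(X, M) = Mul(M, Add(6, M)) (Function('Z')(X, M) = Mul(Add(6, M), M) = Mul(M, Add(6, M)))
Mul(Add(Function('Z')(Function('q')(4), 47), -1029), Pow(Add(-4707, -2411), -1)) = Mul(Add(Mul(47, Add(6, 47)), -1029), Pow(Add(-4707, -2411), -1)) = Mul(Add(Mul(47, 53), -1029), Pow(-7118, -1)) = Mul(Add(2491, -1029), Rational(-1, 7118)) = Mul(1462, Rational(-1, 7118)) = Rational(-731, 3559)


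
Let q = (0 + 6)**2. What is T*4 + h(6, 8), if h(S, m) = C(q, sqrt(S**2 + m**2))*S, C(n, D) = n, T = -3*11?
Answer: 84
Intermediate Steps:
q = 36 (q = 6**2 = 36)
T = -33
h(S, m) = 36*S
T*4 + h(6, 8) = -33*4 + 36*6 = -132 + 216 = 84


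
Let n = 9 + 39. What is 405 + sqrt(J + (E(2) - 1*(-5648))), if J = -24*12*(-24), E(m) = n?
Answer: 405 + 8*sqrt(197) ≈ 517.29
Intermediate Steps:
n = 48
E(m) = 48
J = 6912 (J = -288*(-24) = 6912)
405 + sqrt(J + (E(2) - 1*(-5648))) = 405 + sqrt(6912 + (48 - 1*(-5648))) = 405 + sqrt(6912 + (48 + 5648)) = 405 + sqrt(6912 + 5696) = 405 + sqrt(12608) = 405 + 8*sqrt(197)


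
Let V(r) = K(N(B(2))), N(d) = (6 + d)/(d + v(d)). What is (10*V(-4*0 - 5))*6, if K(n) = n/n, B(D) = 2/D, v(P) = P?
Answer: 60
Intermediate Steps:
N(d) = (6 + d)/(2*d) (N(d) = (6 + d)/(d + d) = (6 + d)/((2*d)) = (6 + d)*(1/(2*d)) = (6 + d)/(2*d))
K(n) = 1
V(r) = 1
(10*V(-4*0 - 5))*6 = (10*1)*6 = 10*6 = 60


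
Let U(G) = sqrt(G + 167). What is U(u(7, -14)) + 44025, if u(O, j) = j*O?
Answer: 44025 + sqrt(69) ≈ 44033.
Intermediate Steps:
u(O, j) = O*j
U(G) = sqrt(167 + G)
U(u(7, -14)) + 44025 = sqrt(167 + 7*(-14)) + 44025 = sqrt(167 - 98) + 44025 = sqrt(69) + 44025 = 44025 + sqrt(69)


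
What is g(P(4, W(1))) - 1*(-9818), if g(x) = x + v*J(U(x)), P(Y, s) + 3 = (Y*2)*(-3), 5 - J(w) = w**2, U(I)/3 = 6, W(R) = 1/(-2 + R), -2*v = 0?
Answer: 9791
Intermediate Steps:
v = 0 (v = -1/2*0 = 0)
U(I) = 18 (U(I) = 3*6 = 18)
J(w) = 5 - w**2
P(Y, s) = -3 - 6*Y (P(Y, s) = -3 + (Y*2)*(-3) = -3 + (2*Y)*(-3) = -3 - 6*Y)
g(x) = x (g(x) = x + 0*(5 - 1*18**2) = x + 0*(5 - 1*324) = x + 0*(5 - 324) = x + 0*(-319) = x + 0 = x)
g(P(4, W(1))) - 1*(-9818) = (-3 - 6*4) - 1*(-9818) = (-3 - 24) + 9818 = -27 + 9818 = 9791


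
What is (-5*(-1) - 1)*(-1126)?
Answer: -4504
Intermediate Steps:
(-5*(-1) - 1)*(-1126) = (5 - 1)*(-1126) = 4*(-1126) = -4504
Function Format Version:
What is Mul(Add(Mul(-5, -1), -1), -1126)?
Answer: -4504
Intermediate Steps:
Mul(Add(Mul(-5, -1), -1), -1126) = Mul(Add(5, -1), -1126) = Mul(4, -1126) = -4504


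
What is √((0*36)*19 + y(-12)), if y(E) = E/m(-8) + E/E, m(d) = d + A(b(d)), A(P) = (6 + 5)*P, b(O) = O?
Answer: 3*√2/4 ≈ 1.0607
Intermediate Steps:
A(P) = 11*P
m(d) = 12*d (m(d) = d + 11*d = 12*d)
y(E) = 1 - E/96 (y(E) = E/((12*(-8))) + E/E = E/(-96) + 1 = E*(-1/96) + 1 = -E/96 + 1 = 1 - E/96)
√((0*36)*19 + y(-12)) = √((0*36)*19 + (1 - 1/96*(-12))) = √(0*19 + (1 + ⅛)) = √(0 + 9/8) = √(9/8) = 3*√2/4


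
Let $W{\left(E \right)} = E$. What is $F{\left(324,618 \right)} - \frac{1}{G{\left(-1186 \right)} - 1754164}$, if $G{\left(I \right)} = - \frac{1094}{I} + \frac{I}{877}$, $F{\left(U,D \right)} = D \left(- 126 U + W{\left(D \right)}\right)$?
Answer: $- \frac{22667515975846616503}{912272507583} \approx -2.4847 \cdot 10^{7}$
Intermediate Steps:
$F{\left(U,D \right)} = D \left(D - 126 U\right)$ ($F{\left(U,D \right)} = D \left(- 126 U + D\right) = D \left(D - 126 U\right)$)
$G{\left(I \right)} = - \frac{1094}{I} + \frac{I}{877}$ ($G{\left(I \right)} = - \frac{1094}{I} + I \frac{1}{877} = - \frac{1094}{I} + \frac{I}{877}$)
$F{\left(324,618 \right)} - \frac{1}{G{\left(-1186 \right)} - 1754164} = 618 \left(618 - 40824\right) - \frac{1}{\left(- \frac{1094}{-1186} + \frac{1}{877} \left(-1186\right)\right) - 1754164} = 618 \left(618 - 40824\right) - \frac{1}{\left(\left(-1094\right) \left(- \frac{1}{1186}\right) - \frac{1186}{877}\right) - 1754164} = 618 \left(-40206\right) - \frac{1}{\left(\frac{547}{593} - \frac{1186}{877}\right) - 1754164} = -24847308 - \frac{1}{- \frac{223579}{520061} - 1754164} = -24847308 - \frac{1}{- \frac{912272507583}{520061}} = -24847308 - - \frac{520061}{912272507583} = -24847308 + \frac{520061}{912272507583} = - \frac{22667515975846616503}{912272507583}$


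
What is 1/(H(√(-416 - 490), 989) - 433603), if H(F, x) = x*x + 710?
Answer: 1/545228 ≈ 1.8341e-6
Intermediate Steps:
H(F, x) = 710 + x² (H(F, x) = x² + 710 = 710 + x²)
1/(H(√(-416 - 490), 989) - 433603) = 1/((710 + 989²) - 433603) = 1/((710 + 978121) - 433603) = 1/(978831 - 433603) = 1/545228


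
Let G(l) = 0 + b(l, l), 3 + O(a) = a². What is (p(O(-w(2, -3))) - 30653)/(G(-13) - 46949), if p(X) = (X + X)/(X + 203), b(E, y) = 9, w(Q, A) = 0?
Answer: 3065303/4694000 ≈ 0.65303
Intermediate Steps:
O(a) = -3 + a²
G(l) = 9 (G(l) = 0 + 9 = 9)
p(X) = 2*X/(203 + X) (p(X) = (2*X)/(203 + X) = 2*X/(203 + X))
(p(O(-w(2, -3))) - 30653)/(G(-13) - 46949) = (2*(-3 + (-1*0)²)/(203 + (-3 + (-1*0)²)) - 30653)/(9 - 46949) = (2*(-3 + 0²)/(203 + (-3 + 0²)) - 30653)/(-46940) = (2*(-3 + 0)/(203 + (-3 + 0)) - 30653)*(-1/46940) = (2*(-3)/(203 - 3) - 30653)*(-1/46940) = (2*(-3)/200 - 30653)*(-1/46940) = (2*(-3)*(1/200) - 30653)*(-1/46940) = (-3/100 - 30653)*(-1/46940) = -3065303/100*(-1/46940) = 3065303/4694000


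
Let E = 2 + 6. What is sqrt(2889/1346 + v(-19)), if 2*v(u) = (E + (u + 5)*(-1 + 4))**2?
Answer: sqrt(1051060442)/1346 ≈ 24.086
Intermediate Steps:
E = 8
v(u) = (23 + 3*u)**2/2 (v(u) = (8 + (u + 5)*(-1 + 4))**2/2 = (8 + (5 + u)*3)**2/2 = (8 + (15 + 3*u))**2/2 = (23 + 3*u)**2/2)
sqrt(2889/1346 + v(-19)) = sqrt(2889/1346 + (23 + 3*(-19))**2/2) = sqrt(2889*(1/1346) + (23 - 57)**2/2) = sqrt(2889/1346 + (1/2)*(-34)**2) = sqrt(2889/1346 + (1/2)*1156) = sqrt(2889/1346 + 578) = sqrt(780877/1346) = sqrt(1051060442)/1346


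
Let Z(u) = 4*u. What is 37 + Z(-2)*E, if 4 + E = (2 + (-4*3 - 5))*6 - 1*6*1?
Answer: 837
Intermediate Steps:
E = -100 (E = -4 + ((2 + (-4*3 - 5))*6 - 1*6*1) = -4 + ((2 + (-12 - 5))*6 - 6*1) = -4 + ((2 - 17)*6 - 6) = -4 + (-15*6 - 6) = -4 + (-90 - 6) = -4 - 96 = -100)
37 + Z(-2)*E = 37 + (4*(-2))*(-100) = 37 - 8*(-100) = 37 + 800 = 837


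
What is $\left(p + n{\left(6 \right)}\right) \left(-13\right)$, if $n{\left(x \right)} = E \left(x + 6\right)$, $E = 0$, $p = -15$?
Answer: $195$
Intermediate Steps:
$n{\left(x \right)} = 0$ ($n{\left(x \right)} = 0 \left(x + 6\right) = 0 \left(6 + x\right) = 0$)
$\left(p + n{\left(6 \right)}\right) \left(-13\right) = \left(-15 + 0\right) \left(-13\right) = \left(-15\right) \left(-13\right) = 195$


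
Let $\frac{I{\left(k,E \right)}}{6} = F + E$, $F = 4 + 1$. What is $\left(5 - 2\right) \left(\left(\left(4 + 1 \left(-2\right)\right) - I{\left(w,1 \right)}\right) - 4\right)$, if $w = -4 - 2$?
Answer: $-114$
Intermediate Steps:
$F = 5$
$w = -6$ ($w = -4 - 2 = -6$)
$I{\left(k,E \right)} = 30 + 6 E$ ($I{\left(k,E \right)} = 6 \left(5 + E\right) = 30 + 6 E$)
$\left(5 - 2\right) \left(\left(\left(4 + 1 \left(-2\right)\right) - I{\left(w,1 \right)}\right) - 4\right) = \left(5 - 2\right) \left(\left(\left(4 + 1 \left(-2\right)\right) - \left(30 + 6 \cdot 1\right)\right) - 4\right) = 3 \left(\left(\left(4 - 2\right) - \left(30 + 6\right)\right) - 4\right) = 3 \left(\left(2 - 36\right) - 4\right) = 3 \left(-34 - 4\right) = 3 \left(-38\right) = -114$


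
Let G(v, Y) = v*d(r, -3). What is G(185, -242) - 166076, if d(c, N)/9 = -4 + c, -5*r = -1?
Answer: -172403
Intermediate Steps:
r = 1/5 (r = -1/5*(-1) = 1/5 ≈ 0.20000)
d(c, N) = -36 + 9*c (d(c, N) = 9*(-4 + c) = -36 + 9*c)
G(v, Y) = -171*v/5 (G(v, Y) = v*(-36 + 9*(1/5)) = v*(-36 + 9/5) = v*(-171/5) = -171*v/5)
G(185, -242) - 166076 = -171/5*185 - 166076 = -6327 - 166076 = -172403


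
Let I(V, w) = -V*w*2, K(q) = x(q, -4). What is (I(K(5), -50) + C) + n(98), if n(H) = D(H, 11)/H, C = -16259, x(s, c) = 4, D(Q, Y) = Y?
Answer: -1554171/98 ≈ -15859.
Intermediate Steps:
K(q) = 4
n(H) = 11/H
I(V, w) = -2*V*w
(I(K(5), -50) + C) + n(98) = (-2*4*(-50) - 16259) + 11/98 = (400 - 16259) + 11*(1/98) = -15859 + 11/98 = -1554171/98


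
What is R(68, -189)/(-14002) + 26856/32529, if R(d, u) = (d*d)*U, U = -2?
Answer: 112810984/75911843 ≈ 1.4861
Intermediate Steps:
R(d, u) = -2*d² (R(d, u) = (d*d)*(-2) = d²*(-2) = -2*d²)
R(68, -189)/(-14002) + 26856/32529 = -2*68²/(-14002) + 26856/32529 = -2*4624*(-1/14002) + 26856*(1/32529) = -9248*(-1/14002) + 8952/10843 = 4624/7001 + 8952/10843 = 112810984/75911843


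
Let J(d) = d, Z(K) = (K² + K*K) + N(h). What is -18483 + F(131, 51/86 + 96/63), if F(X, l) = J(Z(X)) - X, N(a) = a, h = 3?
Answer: 15711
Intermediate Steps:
Z(K) = 3 + 2*K² (Z(K) = (K² + K*K) + 3 = (K² + K²) + 3 = 2*K² + 3 = 3 + 2*K²)
F(X, l) = 3 - X + 2*X² (F(X, l) = (3 + 2*X²) - X = 3 - X + 2*X²)
-18483 + F(131, 51/86 + 96/63) = -18483 + (3 - 1*131 + 2*131²) = -18483 + (3 - 131 + 2*17161) = -18483 + (3 - 131 + 34322) = -18483 + 34194 = 15711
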